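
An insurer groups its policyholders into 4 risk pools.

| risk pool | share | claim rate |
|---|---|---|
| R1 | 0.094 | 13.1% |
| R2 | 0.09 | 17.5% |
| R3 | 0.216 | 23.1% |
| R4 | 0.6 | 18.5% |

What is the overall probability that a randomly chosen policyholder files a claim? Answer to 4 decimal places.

P(C) ≈ 0.1890

P(C) = P(C|R1)·P(R1) + P(C|R2)·P(R2) + P(C|R3)·P(R3) + P(C|R4)·P(R4)
      = 0.131·0.094 + 0.175·0.09 + 0.231·0.216 + 0.185·0.6
      = 0.012314 + 0.01575 + 0.049896 + 0.111 = 0.18896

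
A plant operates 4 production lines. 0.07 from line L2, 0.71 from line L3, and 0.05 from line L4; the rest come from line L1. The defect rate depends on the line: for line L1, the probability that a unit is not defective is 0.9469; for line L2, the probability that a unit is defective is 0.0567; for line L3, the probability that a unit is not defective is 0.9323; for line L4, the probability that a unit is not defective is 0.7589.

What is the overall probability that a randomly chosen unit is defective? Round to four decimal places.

0.0731

P(L1) = 1 − (0.07 + 0.71 + 0.05) = 0.17.
P(D|L1) = 1 − 0.9469 = 0.0531.
P(D|L3) = 1 − 0.9323 = 0.0677.
P(D|L4) = 1 − 0.7589 = 0.2411.
Using total probability over the partition,
P(D) = P(D|L1)·P(L1) + P(D|L2)·P(L2) + P(D|L3)·P(L3) + P(D|L4)·P(L4)
      = 0.0531·0.17 + 0.0567·0.07 + 0.0677·0.71 + 0.2411·0.05
      = 0.009027 + 0.003969 + 0.048067 + 0.012055 = 0.073118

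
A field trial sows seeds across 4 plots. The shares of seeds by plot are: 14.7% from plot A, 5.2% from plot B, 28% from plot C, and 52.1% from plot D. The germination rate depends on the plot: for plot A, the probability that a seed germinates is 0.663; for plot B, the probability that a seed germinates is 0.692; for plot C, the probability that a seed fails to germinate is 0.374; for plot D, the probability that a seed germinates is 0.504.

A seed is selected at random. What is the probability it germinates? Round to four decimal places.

P(G|C) = 1 − 0.374 = 0.626.
P(G) = P(G|A)·P(A) + P(G|B)·P(B) + P(G|C)·P(C) + P(G|D)·P(D)
      = 0.663·0.147 + 0.692·0.052 + 0.626·0.28 + 0.504·0.521
      = 0.097461 + 0.035984 + 0.17528 + 0.262584 = 0.571309

P(G) ≈ 0.5713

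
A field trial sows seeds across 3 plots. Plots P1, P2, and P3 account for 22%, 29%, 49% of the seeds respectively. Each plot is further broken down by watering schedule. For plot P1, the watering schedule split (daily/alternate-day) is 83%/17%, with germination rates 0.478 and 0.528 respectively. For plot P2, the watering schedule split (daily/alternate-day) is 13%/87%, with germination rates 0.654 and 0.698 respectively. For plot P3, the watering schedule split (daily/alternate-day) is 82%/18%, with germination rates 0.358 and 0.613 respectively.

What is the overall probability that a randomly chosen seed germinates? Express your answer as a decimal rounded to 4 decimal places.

P(G|P1) = 0.83·0.478 + 0.17·0.528 = 0.39674 + 0.08976 = 0.4865
P(G|P2) = 0.13·0.654 + 0.87·0.698 = 0.08502 + 0.60726 = 0.69228
P(G|P3) = 0.82·0.358 + 0.18·0.613 = 0.29356 + 0.11034 = 0.4039
Then overall,
P(G) = 0.22·0.4865 + 0.29·0.69228 + 0.49·0.4039
      = 0.10703 + 0.2007612 + 0.197911 = 0.5057022

0.5057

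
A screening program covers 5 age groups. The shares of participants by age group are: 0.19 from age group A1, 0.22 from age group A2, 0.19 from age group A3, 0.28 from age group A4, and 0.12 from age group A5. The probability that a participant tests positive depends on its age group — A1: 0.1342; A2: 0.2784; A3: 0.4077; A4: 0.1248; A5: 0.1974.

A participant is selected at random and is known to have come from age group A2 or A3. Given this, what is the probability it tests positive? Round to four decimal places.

Let S = {A2, A3}.
P(S) = 0.22 + 0.19 = 0.41.
P(T ∩ S) = 0.2784·0.22 + 0.4077·0.19 = 0.061248 + 0.077463 = 0.138711.
P(T | S) = 0.138711 / 0.41 = 0.338320…

P(T|S) ≈ 0.3383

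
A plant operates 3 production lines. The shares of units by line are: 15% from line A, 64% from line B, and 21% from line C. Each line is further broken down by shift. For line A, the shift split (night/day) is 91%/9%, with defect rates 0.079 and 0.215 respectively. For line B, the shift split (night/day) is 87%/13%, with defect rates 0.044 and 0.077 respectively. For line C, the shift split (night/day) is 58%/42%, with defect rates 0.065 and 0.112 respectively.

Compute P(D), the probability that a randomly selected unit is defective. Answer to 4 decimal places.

0.0624

P(D|A) = 0.91·0.079 + 0.09·0.215 = 0.07189 + 0.01935 = 0.09124
P(D|B) = 0.87·0.044 + 0.13·0.077 = 0.03828 + 0.01001 = 0.04829
P(D|C) = 0.58·0.065 + 0.42·0.112 = 0.0377 + 0.04704 = 0.08474
Then overall,
P(D) = 0.15·0.09124 + 0.64·0.04829 + 0.21·0.08474
      = 0.013686 + 0.0309056 + 0.0177954 = 0.062387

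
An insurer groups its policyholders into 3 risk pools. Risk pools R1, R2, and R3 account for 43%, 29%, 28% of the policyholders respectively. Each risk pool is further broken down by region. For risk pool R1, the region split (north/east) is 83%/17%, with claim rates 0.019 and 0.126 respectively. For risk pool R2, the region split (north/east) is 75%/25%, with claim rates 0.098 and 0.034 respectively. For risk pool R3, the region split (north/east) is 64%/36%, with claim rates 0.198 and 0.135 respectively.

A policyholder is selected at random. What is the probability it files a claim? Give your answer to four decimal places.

0.0889

P(C|R1) = 0.83·0.019 + 0.17·0.126 = 0.01577 + 0.02142 = 0.03719
P(C|R2) = 0.75·0.098 + 0.25·0.034 = 0.0735 + 0.0085 = 0.082
P(C|R3) = 0.64·0.198 + 0.36·0.135 = 0.12672 + 0.0486 = 0.17532
Then overall,
P(C) = 0.43·0.03719 + 0.29·0.082 + 0.28·0.17532
      = 0.0159917 + 0.02378 + 0.0490896 = 0.0888613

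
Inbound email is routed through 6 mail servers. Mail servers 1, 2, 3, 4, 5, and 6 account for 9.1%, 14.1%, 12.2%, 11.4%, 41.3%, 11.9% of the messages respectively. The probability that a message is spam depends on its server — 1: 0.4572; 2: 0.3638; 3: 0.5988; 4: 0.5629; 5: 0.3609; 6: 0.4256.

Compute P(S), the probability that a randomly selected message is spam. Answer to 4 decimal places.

P(S) = P(S|1)·P(1) + P(S|2)·P(2) + P(S|3)·P(3) + P(S|4)·P(4) + P(S|5)·P(5) + P(S|6)·P(6)
      = 0.4572·0.091 + 0.3638·0.141 + 0.5988·0.122 + 0.5629·0.114 + 0.3609·0.413 + 0.4256·0.119
      = 0.0416052 + 0.0512958 + 0.0730536 + 0.0641706 + 0.1490517 + 0.0506464 = 0.4298233

0.4298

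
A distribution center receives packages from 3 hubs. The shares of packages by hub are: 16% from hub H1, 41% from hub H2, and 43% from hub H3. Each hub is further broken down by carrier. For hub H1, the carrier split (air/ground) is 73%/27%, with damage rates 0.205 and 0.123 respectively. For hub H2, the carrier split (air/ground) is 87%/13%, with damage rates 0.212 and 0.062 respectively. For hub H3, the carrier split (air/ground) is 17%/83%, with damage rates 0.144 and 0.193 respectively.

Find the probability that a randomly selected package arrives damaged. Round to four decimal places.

P(D|H1) = 0.73·0.205 + 0.27·0.123 = 0.14965 + 0.03321 = 0.18286
P(D|H2) = 0.87·0.212 + 0.13·0.062 = 0.18444 + 0.00806 = 0.1925
P(D|H3) = 0.17·0.144 + 0.83·0.193 = 0.02448 + 0.16019 = 0.18467
By total probability over the outer partition,
P(D) = 0.16·0.18286 + 0.41·0.1925 + 0.43·0.18467
      = 0.0292576 + 0.078925 + 0.0794081 = 0.1875907

P(D) ≈ 0.1876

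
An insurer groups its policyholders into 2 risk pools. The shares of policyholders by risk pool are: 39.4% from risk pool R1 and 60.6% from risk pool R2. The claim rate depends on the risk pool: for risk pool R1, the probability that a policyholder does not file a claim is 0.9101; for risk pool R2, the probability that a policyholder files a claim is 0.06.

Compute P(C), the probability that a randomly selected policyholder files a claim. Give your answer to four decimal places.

P(C|R1) = 1 − 0.9101 = 0.0899.
Summing over the partition,
P(C) = P(C|R1)·P(R1) + P(C|R2)·P(R2)
      = 0.0899·0.394 + 0.06·0.606
      = 0.0354206 + 0.03636 = 0.0717806

P(C) ≈ 0.0718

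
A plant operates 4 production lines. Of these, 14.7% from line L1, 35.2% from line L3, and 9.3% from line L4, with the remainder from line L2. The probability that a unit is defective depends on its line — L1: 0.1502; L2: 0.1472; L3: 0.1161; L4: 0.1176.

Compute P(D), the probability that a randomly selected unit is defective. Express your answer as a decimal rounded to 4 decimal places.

P(L2) = 1 − (0.147 + 0.352 + 0.093) = 0.408.
P(D) = P(D|L1)·P(L1) + P(D|L2)·P(L2) + P(D|L3)·P(L3) + P(D|L4)·P(L4)
      = 0.1502·0.147 + 0.1472·0.408 + 0.1161·0.352 + 0.1176·0.093
      = 0.0220794 + 0.0600576 + 0.0408672 + 0.0109368 = 0.133941

P(D) ≈ 0.1339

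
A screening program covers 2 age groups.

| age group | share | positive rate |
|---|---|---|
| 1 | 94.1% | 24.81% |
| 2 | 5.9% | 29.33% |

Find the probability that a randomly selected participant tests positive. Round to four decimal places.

0.2508

By the law of total probability,
P(T) = P(T|1)·P(1) + P(T|2)·P(2)
      = 0.2481·0.941 + 0.2933·0.059
      = 0.2334621 + 0.0173047 = 0.2507668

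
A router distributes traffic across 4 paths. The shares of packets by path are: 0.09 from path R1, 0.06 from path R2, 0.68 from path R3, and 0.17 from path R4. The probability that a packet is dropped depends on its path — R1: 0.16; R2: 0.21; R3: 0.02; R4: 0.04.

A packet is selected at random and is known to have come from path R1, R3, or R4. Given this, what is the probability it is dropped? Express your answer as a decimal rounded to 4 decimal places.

Let S = {R1, R3, R4}.
P(S) = 0.09 + 0.68 + 0.17 = 0.94.
P(L ∩ S) = 0.16·0.09 + 0.02·0.68 + 0.04·0.17 = 0.0144 + 0.0136 + 0.0068 = 0.0348.
P(L | S) = 0.0348 / 0.94 = 0.037021…

P(L|S) ≈ 0.0370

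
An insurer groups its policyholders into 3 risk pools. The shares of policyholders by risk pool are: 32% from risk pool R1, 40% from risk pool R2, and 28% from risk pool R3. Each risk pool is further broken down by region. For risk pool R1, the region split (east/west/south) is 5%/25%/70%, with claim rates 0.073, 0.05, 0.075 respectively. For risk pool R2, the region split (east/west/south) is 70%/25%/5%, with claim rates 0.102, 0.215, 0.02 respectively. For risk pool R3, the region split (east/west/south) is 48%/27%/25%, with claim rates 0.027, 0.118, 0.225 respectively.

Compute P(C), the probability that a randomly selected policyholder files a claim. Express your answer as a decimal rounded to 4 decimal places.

P(C|R1) = 0.05·0.073 + 0.25·0.05 + 0.7·0.075 = 0.00365 + 0.0125 + 0.0525 = 0.06865
P(C|R2) = 0.7·0.102 + 0.25·0.215 + 0.05·0.02 = 0.0714 + 0.05375 + 0.001 = 0.12615
P(C|R3) = 0.48·0.027 + 0.27·0.118 + 0.25·0.225 = 0.01296 + 0.03186 + 0.05625 = 0.10107
By total probability over the outer partition,
P(C) = 0.32·0.06865 + 0.4·0.12615 + 0.28·0.10107
      = 0.021968 + 0.05046 + 0.0282996 = 0.1007276

0.1007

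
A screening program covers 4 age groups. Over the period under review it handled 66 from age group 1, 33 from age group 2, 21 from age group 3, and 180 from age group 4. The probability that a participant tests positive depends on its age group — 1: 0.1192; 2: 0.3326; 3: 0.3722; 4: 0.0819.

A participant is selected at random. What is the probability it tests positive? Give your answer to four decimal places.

Total: 66 + 33 + 21 + 180 = 300.
P(1) = 66/300 = 0.22. P(2) = 33/300 = 0.11. P(3) = 21/300 = 0.07. P(4) = 180/300 = 0.6.
P(T) = P(T|1)·P(1) + P(T|2)·P(2) + P(T|3)·P(3) + P(T|4)·P(4)
      = 0.1192·0.22 + 0.3326·0.11 + 0.3722·0.07 + 0.0819·0.6
      = 0.026224 + 0.036586 + 0.026054 + 0.04914 = 0.138004

0.1380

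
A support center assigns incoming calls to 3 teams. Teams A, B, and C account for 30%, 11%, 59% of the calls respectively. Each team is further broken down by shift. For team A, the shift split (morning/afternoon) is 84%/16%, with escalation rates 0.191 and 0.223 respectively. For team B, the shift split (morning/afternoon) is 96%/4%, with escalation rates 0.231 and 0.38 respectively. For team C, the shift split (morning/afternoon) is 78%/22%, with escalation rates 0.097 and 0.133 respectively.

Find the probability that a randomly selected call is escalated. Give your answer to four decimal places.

P(E) ≈ 0.1468

P(E|A) = 0.84·0.191 + 0.16·0.223 = 0.16044 + 0.03568 = 0.19612
P(E|B) = 0.96·0.231 + 0.04·0.38 = 0.22176 + 0.0152 = 0.23696
P(E|C) = 0.78·0.097 + 0.22·0.133 = 0.07566 + 0.02926 = 0.10492
Then overall,
P(E) = 0.3·0.19612 + 0.11·0.23696 + 0.59·0.10492
      = 0.058836 + 0.0260656 + 0.0619028 = 0.1468044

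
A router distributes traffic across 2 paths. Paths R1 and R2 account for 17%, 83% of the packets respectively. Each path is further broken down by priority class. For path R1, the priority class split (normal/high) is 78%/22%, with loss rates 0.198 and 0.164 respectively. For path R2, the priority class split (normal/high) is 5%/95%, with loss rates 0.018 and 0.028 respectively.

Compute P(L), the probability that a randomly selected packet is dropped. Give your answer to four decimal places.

P(L|R1) = 0.78·0.198 + 0.22·0.164 = 0.15444 + 0.03608 = 0.19052
P(L|R2) = 0.05·0.018 + 0.95·0.028 = 0.0009 + 0.0266 = 0.0275
Then overall,
P(L) = 0.17·0.19052 + 0.83·0.0275
      = 0.0323884 + 0.022825 = 0.0552134

0.0552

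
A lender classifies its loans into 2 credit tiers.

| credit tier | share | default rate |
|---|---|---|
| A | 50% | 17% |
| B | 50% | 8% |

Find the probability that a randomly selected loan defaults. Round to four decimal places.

Using total probability over the partition,
P(D) = P(D|A)·P(A) + P(D|B)·P(B)
      = 0.17·0.5 + 0.08·0.5
      = 0.085 + 0.04 = 0.125

P(D) ≈ 0.1250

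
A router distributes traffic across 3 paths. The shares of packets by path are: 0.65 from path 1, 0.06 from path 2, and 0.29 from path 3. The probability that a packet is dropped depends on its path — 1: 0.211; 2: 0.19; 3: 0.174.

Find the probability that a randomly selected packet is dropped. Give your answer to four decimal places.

P(L) ≈ 0.1990

Using total probability over the partition,
P(L) = P(L|1)·P(1) + P(L|2)·P(2) + P(L|3)·P(3)
      = 0.211·0.65 + 0.19·0.06 + 0.174·0.29
      = 0.13715 + 0.0114 + 0.05046 = 0.19901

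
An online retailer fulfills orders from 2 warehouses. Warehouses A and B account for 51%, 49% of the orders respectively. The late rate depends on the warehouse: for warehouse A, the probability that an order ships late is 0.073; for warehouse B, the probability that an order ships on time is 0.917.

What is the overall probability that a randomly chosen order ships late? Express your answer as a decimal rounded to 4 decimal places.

P(L|B) = 1 − 0.917 = 0.083.
P(L) = P(L|A)·P(A) + P(L|B)·P(B)
      = 0.073·0.51 + 0.083·0.49
      = 0.03723 + 0.04067 = 0.0779

P(L) ≈ 0.0779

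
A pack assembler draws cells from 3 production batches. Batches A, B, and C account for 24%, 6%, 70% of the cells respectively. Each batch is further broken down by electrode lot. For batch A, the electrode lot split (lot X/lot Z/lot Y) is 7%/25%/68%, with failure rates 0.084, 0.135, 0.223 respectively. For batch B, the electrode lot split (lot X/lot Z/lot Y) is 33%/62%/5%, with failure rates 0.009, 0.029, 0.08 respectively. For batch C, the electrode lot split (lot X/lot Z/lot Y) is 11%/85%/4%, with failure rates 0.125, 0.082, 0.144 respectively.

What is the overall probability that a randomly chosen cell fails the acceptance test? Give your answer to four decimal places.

P(F|A) = 0.07·0.084 + 0.25·0.135 + 0.68·0.223 = 0.00588 + 0.03375 + 0.15164 = 0.19127
P(F|B) = 0.33·0.009 + 0.62·0.029 + 0.05·0.08 = 0.00297 + 0.01798 + 0.004 = 0.02495
P(F|C) = 0.11·0.125 + 0.85·0.082 + 0.04·0.144 = 0.01375 + 0.0697 + 0.00576 = 0.08921
By total probability over the outer partition,
P(F) = 0.24·0.19127 + 0.06·0.02495 + 0.7·0.08921
      = 0.0459048 + 0.001497 + 0.062447 = 0.1098488

0.1098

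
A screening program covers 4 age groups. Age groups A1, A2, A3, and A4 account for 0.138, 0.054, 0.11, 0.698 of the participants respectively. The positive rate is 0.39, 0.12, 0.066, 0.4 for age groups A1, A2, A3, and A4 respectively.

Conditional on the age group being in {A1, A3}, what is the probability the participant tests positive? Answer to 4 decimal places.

0.2463

Let S = {A1, A3}.
P(S) = 0.138 + 0.11 = 0.248.
P(T ∩ S) = 0.39·0.138 + 0.066·0.11 = 0.05382 + 0.00726 = 0.06108.
P(T | S) = 0.06108 / 0.248 = 0.246290…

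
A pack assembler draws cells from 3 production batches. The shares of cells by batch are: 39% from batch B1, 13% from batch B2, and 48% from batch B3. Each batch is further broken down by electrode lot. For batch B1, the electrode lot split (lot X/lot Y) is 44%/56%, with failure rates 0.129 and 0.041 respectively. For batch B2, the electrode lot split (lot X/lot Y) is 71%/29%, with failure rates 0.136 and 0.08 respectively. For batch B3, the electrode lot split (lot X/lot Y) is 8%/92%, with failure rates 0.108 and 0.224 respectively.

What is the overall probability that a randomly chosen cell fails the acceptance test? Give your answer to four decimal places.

P(F|B1) = 0.44·0.129 + 0.56·0.041 = 0.05676 + 0.02296 = 0.07972
P(F|B2) = 0.71·0.136 + 0.29·0.08 = 0.09656 + 0.0232 = 0.11976
P(F|B3) = 0.08·0.108 + 0.92·0.224 = 0.00864 + 0.20608 = 0.21472
By total probability over the outer partition,
P(F) = 0.39·0.07972 + 0.13·0.11976 + 0.48·0.21472
      = 0.0310908 + 0.0155688 + 0.1030656 = 0.1497252

0.1497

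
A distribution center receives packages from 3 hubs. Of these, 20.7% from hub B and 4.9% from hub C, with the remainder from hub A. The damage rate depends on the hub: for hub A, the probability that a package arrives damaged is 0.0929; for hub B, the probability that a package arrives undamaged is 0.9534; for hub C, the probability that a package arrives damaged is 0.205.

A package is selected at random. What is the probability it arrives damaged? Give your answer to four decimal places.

0.0888

P(A) = 1 − (0.207 + 0.049) = 0.744.
P(D|B) = 1 − 0.9534 = 0.0466.
P(D) = P(D|A)·P(A) + P(D|B)·P(B) + P(D|C)·P(C)
      = 0.0929·0.744 + 0.0466·0.207 + 0.205·0.049
      = 0.0691176 + 0.0096462 + 0.010045 = 0.0888088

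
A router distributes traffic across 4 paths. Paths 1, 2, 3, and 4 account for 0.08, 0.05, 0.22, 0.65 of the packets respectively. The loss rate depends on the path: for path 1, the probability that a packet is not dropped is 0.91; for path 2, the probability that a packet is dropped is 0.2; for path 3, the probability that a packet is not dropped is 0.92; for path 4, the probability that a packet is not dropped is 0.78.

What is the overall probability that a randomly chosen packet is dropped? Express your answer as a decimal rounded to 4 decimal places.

P(L) ≈ 0.1778

P(L|1) = 1 − 0.91 = 0.09.
P(L|3) = 1 − 0.92 = 0.08.
P(L|4) = 1 − 0.78 = 0.22.
Summing over the partition,
P(L) = P(L|1)·P(1) + P(L|2)·P(2) + P(L|3)·P(3) + P(L|4)·P(4)
      = 0.09·0.08 + 0.2·0.05 + 0.08·0.22 + 0.22·0.65
      = 0.0072 + 0.01 + 0.0176 + 0.143 = 0.1778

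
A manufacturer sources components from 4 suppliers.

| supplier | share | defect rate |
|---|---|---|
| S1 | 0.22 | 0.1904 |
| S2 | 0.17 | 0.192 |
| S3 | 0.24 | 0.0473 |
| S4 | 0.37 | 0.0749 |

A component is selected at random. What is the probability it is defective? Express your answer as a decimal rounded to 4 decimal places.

By the law of total probability,
P(D) = P(D|S1)·P(S1) + P(D|S2)·P(S2) + P(D|S3)·P(S3) + P(D|S4)·P(S4)
      = 0.1904·0.22 + 0.192·0.17 + 0.0473·0.24 + 0.0749·0.37
      = 0.041888 + 0.03264 + 0.011352 + 0.027713 = 0.113593

P(D) ≈ 0.1136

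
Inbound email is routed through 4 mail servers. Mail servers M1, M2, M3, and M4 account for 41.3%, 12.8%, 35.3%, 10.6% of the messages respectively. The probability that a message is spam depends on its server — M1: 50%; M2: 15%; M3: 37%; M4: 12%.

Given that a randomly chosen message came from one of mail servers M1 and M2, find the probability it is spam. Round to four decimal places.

P(S|J) ≈ 0.4172

Let J = {M1, M2}.
P(J) = 0.413 + 0.128 = 0.541.
P(S ∩ J) = 0.5·0.413 + 0.15·0.128 = 0.2065 + 0.0192 = 0.2257.
P(S | J) = 0.2257 / 0.541 = 0.417190…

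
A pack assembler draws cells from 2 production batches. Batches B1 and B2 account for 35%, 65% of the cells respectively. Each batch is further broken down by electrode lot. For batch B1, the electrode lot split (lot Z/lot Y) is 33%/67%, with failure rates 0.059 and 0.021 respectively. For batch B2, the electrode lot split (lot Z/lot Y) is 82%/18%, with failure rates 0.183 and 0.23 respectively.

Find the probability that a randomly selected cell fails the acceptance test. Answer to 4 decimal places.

0.1362

P(F|B1) = 0.33·0.059 + 0.67·0.021 = 0.01947 + 0.01407 = 0.03354
P(F|B2) = 0.82·0.183 + 0.18·0.23 = 0.15006 + 0.0414 = 0.19146
By total probability over the outer partition,
P(F) = 0.35·0.03354 + 0.65·0.19146
      = 0.011739 + 0.124449 = 0.136188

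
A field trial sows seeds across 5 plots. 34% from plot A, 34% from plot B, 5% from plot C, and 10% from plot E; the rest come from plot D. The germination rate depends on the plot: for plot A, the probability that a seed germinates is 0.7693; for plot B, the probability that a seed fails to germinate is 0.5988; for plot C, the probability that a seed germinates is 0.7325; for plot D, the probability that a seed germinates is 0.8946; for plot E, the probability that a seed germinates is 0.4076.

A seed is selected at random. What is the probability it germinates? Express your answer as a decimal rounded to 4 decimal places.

0.6274

P(D) = 1 − (0.34 + 0.34 + 0.05 + 0.1) = 0.17.
P(G|B) = 1 − 0.5988 = 0.4012.
By the law of total probability,
P(G) = P(G|A)·P(A) + P(G|B)·P(B) + P(G|C)·P(C) + P(G|D)·P(D) + P(G|E)·P(E)
      = 0.7693·0.34 + 0.4012·0.34 + 0.7325·0.05 + 0.8946·0.17 + 0.4076·0.1
      = 0.261562 + 0.136408 + 0.036625 + 0.152082 + 0.04076 = 0.627437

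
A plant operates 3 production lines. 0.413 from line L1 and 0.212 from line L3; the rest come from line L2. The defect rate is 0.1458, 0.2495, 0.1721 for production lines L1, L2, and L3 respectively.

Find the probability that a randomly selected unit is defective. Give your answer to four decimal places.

0.1903

P(L2) = 1 − (0.413 + 0.212) = 0.375.
By the law of total probability,
P(D) = P(D|L1)·P(L1) + P(D|L2)·P(L2) + P(D|L3)·P(L3)
      = 0.1458·0.413 + 0.2495·0.375 + 0.1721·0.212
      = 0.0602154 + 0.0935625 + 0.0364852 = 0.1902631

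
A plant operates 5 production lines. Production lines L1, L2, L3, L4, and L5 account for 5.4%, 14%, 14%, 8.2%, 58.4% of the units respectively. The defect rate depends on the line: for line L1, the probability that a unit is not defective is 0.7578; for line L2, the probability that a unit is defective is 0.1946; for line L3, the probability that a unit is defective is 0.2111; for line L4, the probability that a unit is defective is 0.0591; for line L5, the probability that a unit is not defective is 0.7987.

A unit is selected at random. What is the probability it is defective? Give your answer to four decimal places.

0.1923

P(D|L1) = 1 − 0.7578 = 0.2422.
P(D|L5) = 1 − 0.7987 = 0.2013.
P(D) = P(D|L1)·P(L1) + P(D|L2)·P(L2) + P(D|L3)·P(L3) + P(D|L4)·P(L4) + P(D|L5)·P(L5)
      = 0.2422·0.054 + 0.1946·0.14 + 0.2111·0.14 + 0.0591·0.082 + 0.2013·0.584
      = 0.0130788 + 0.027244 + 0.029554 + 0.0048462 + 0.1175592 = 0.1922822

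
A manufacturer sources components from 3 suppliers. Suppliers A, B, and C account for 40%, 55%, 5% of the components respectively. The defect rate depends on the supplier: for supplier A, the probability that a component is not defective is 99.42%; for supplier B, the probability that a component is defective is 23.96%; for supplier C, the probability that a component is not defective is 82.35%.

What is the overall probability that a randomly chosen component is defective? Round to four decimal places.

P(D|A) = 1 − 0.9942 = 0.0058.
P(D|C) = 1 − 0.8235 = 0.1765.
By the law of total probability,
P(D) = P(D|A)·P(A) + P(D|B)·P(B) + P(D|C)·P(C)
      = 0.0058·0.4 + 0.2396·0.55 + 0.1765·0.05
      = 0.00232 + 0.13178 + 0.008825 = 0.142925

0.1429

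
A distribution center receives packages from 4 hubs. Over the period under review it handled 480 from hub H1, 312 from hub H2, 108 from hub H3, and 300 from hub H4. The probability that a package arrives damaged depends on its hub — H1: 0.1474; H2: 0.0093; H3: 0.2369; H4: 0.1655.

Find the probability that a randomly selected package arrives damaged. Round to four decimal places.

0.1241

Total: 480 + 312 + 108 + 300 = 1200.
P(H1) = 480/1200 = 0.4. P(H2) = 312/1200 = 0.26. P(H3) = 108/1200 = 0.09. P(H4) = 300/1200 = 0.25.
P(D) = P(D|H1)·P(H1) + P(D|H2)·P(H2) + P(D|H3)·P(H3) + P(D|H4)·P(H4)
      = 0.1474·0.4 + 0.0093·0.26 + 0.2369·0.09 + 0.1655·0.25
      = 0.05896 + 0.002418 + 0.021321 + 0.041375 = 0.124074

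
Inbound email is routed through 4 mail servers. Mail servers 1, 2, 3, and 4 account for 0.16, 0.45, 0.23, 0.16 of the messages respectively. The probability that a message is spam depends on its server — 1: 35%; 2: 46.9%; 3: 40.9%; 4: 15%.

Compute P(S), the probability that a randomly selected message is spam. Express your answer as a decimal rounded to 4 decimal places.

0.3851

P(S) = P(S|1)·P(1) + P(S|2)·P(2) + P(S|3)·P(3) + P(S|4)·P(4)
      = 0.35·0.16 + 0.469·0.45 + 0.409·0.23 + 0.15·0.16
      = 0.056 + 0.21105 + 0.09407 + 0.024 = 0.38512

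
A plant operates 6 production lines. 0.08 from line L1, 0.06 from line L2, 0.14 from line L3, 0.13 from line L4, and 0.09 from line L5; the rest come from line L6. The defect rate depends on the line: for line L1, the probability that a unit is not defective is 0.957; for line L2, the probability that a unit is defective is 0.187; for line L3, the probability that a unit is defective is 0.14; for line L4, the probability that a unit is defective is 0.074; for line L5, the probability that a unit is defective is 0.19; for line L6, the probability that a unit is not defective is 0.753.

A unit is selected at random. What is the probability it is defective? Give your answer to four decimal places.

P(D) ≈ 0.1845

P(L6) = 1 − (0.08 + 0.06 + 0.14 + 0.13 + 0.09) = 0.5.
P(D|L1) = 1 − 0.957 = 0.043.
P(D|L6) = 1 − 0.753 = 0.247.
P(D) = P(D|L1)·P(L1) + P(D|L2)·P(L2) + P(D|L3)·P(L3) + P(D|L4)·P(L4) + P(D|L5)·P(L5) + P(D|L6)·P(L6)
      = 0.043·0.08 + 0.187·0.06 + 0.14·0.14 + 0.074·0.13 + 0.19·0.09 + 0.247·0.5
      = 0.00344 + 0.01122 + 0.0196 + 0.00962 + 0.0171 + 0.1235 = 0.18448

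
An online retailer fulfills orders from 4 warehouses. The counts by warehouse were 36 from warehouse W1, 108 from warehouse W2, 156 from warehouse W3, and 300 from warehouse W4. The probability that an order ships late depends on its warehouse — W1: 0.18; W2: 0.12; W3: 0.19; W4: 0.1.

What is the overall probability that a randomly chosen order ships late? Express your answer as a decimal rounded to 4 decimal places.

P(L) ≈ 0.1318

Total: 36 + 108 + 156 + 300 = 600.
P(W1) = 36/600 = 0.06. P(W2) = 108/600 = 0.18. P(W3) = 156/600 = 0.26. P(W4) = 300/600 = 0.5.
P(L) = P(L|W1)·P(W1) + P(L|W2)·P(W2) + P(L|W3)·P(W3) + P(L|W4)·P(W4)
      = 0.18·0.06 + 0.12·0.18 + 0.19·0.26 + 0.1·0.5
      = 0.0108 + 0.0216 + 0.0494 + 0.05 = 0.1318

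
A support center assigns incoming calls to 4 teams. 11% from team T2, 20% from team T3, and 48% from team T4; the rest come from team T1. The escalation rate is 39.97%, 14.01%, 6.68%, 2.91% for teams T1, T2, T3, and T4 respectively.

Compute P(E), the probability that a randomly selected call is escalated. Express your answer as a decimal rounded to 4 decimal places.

P(E) ≈ 0.1267

P(T1) = 1 − (0.11 + 0.2 + 0.48) = 0.21.
Using total probability over the partition,
P(E) = P(E|T1)·P(T1) + P(E|T2)·P(T2) + P(E|T3)·P(T3) + P(E|T4)·P(T4)
      = 0.3997·0.21 + 0.1401·0.11 + 0.0668·0.2 + 0.0291·0.48
      = 0.083937 + 0.015411 + 0.01336 + 0.013968 = 0.126676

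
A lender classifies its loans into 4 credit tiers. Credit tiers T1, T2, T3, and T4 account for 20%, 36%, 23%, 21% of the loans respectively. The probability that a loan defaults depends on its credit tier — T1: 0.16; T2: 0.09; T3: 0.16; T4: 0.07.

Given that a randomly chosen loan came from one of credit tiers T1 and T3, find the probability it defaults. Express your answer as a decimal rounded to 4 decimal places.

0.1600

Let S = {T1, T3}.
P(S) = 0.2 + 0.23 = 0.43.
P(D ∩ S) = 0.16·0.2 + 0.16·0.23 = 0.032 + 0.0368 = 0.0688.
P(D | S) = 0.0688 / 0.43 = 0.160000…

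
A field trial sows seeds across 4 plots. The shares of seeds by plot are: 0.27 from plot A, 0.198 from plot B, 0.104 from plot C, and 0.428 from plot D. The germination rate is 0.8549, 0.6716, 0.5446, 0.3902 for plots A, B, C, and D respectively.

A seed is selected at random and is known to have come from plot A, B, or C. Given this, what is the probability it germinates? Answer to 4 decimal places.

Let S = {A, B, C}.
P(S) = 0.27 + 0.198 + 0.104 = 0.572.
P(G ∩ S) = 0.8549·0.27 + 0.6716·0.198 + 0.5446·0.104 = 0.230823 + 0.1329768 + 0.0566384 = 0.4204382.
P(G | S) = 0.4204382 / 0.572 = 0.735032…

0.7350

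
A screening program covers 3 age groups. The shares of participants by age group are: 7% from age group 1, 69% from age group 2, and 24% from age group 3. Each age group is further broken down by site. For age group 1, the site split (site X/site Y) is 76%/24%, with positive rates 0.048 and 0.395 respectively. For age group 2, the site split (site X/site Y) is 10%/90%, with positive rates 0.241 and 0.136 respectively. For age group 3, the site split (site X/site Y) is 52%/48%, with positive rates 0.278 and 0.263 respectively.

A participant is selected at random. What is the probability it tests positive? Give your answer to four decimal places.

0.1753

P(T|1) = 0.76·0.048 + 0.24·0.395 = 0.03648 + 0.0948 = 0.13128
P(T|2) = 0.1·0.241 + 0.9·0.136 = 0.0241 + 0.1224 = 0.1465
P(T|3) = 0.52·0.278 + 0.48·0.263 = 0.14456 + 0.12624 = 0.2708
Then overall,
P(T) = 0.07·0.13128 + 0.69·0.1465 + 0.24·0.2708
      = 0.0091896 + 0.101085 + 0.064992 = 0.1752666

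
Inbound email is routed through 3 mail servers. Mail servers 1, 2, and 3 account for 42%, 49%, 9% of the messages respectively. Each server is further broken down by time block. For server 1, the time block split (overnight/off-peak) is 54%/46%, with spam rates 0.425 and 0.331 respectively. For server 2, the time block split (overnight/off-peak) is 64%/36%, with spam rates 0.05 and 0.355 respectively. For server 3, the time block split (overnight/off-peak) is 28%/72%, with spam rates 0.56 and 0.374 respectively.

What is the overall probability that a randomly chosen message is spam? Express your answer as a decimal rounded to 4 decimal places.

0.2770

P(S|1) = 0.54·0.425 + 0.46·0.331 = 0.2295 + 0.15226 = 0.38176
P(S|2) = 0.64·0.05 + 0.36·0.355 = 0.032 + 0.1278 = 0.1598
P(S|3) = 0.28·0.56 + 0.72·0.374 = 0.1568 + 0.26928 = 0.42608
By total probability over the outer partition,
P(S) = 0.42·0.38176 + 0.49·0.1598 + 0.09·0.42608
      = 0.1603392 + 0.078302 + 0.0383472 = 0.2769884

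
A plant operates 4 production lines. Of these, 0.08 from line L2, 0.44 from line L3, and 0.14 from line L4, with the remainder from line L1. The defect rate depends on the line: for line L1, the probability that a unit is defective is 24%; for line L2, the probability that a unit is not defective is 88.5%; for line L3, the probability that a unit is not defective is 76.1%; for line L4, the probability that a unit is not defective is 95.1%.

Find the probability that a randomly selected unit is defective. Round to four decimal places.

P(L1) = 1 − (0.08 + 0.44 + 0.14) = 0.34.
P(D|L2) = 1 − 0.885 = 0.115.
P(D|L3) = 1 − 0.761 = 0.239.
P(D|L4) = 1 − 0.951 = 0.049.
P(D) = P(D|L1)·P(L1) + P(D|L2)·P(L2) + P(D|L3)·P(L3) + P(D|L4)·P(L4)
      = 0.24·0.34 + 0.115·0.08 + 0.239·0.44 + 0.049·0.14
      = 0.0816 + 0.0092 + 0.10516 + 0.00686 = 0.20282

P(D) ≈ 0.2028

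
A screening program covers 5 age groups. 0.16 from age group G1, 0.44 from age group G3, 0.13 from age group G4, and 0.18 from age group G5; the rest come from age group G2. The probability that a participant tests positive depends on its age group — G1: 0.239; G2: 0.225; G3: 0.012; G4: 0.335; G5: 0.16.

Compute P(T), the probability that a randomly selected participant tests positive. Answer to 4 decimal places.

P(G2) = 1 − (0.16 + 0.44 + 0.13 + 0.18) = 0.09.
By the law of total probability,
P(T) = P(T|G1)·P(G1) + P(T|G2)·P(G2) + P(T|G3)·P(G3) + P(T|G4)·P(G4) + P(T|G5)·P(G5)
      = 0.239·0.16 + 0.225·0.09 + 0.012·0.44 + 0.335·0.13 + 0.16·0.18
      = 0.03824 + 0.02025 + 0.00528 + 0.04355 + 0.0288 = 0.13612

0.1361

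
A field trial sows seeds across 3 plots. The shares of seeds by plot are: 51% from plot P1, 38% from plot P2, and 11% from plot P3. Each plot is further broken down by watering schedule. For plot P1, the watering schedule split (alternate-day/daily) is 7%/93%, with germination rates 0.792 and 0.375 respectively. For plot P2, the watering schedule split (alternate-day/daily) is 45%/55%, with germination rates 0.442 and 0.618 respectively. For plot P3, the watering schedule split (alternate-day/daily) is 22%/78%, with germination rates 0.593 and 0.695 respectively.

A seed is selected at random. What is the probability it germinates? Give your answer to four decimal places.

P(G|P1) = 0.07·0.792 + 0.93·0.375 = 0.05544 + 0.34875 = 0.40419
P(G|P2) = 0.45·0.442 + 0.55·0.618 = 0.1989 + 0.3399 = 0.5388
P(G|P3) = 0.22·0.593 + 0.78·0.695 = 0.13046 + 0.5421 = 0.67256
Then overall,
P(G) = 0.51·0.40419 + 0.38·0.5388 + 0.11·0.67256
      = 0.2061369 + 0.204744 + 0.0739816 = 0.4848625

0.4849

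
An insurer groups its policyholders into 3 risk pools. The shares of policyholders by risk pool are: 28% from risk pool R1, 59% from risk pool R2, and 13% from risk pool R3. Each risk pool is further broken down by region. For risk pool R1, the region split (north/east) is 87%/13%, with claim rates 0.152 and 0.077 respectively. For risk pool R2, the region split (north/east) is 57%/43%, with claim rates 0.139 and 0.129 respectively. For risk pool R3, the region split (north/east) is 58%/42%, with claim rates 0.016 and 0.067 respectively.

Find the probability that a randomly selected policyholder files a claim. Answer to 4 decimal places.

P(C|R1) = 0.87·0.152 + 0.13·0.077 = 0.13224 + 0.01001 = 0.14225
P(C|R2) = 0.57·0.139 + 0.43·0.129 = 0.07923 + 0.05547 = 0.1347
P(C|R3) = 0.58·0.016 + 0.42·0.067 = 0.00928 + 0.02814 = 0.03742
By total probability over the outer partition,
P(C) = 0.28·0.14225 + 0.59·0.1347 + 0.13·0.03742
      = 0.03983 + 0.079473 + 0.0048646 = 0.1241676

0.1242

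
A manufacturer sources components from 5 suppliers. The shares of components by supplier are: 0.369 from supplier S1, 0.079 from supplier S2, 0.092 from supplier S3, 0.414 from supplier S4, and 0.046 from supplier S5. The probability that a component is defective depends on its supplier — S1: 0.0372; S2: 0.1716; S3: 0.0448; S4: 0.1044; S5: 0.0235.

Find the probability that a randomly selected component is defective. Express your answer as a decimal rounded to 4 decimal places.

P(D) = P(D|S1)·P(S1) + P(D|S2)·P(S2) + P(D|S3)·P(S3) + P(D|S4)·P(S4) + P(D|S5)·P(S5)
      = 0.0372·0.369 + 0.1716·0.079 + 0.0448·0.092 + 0.1044·0.414 + 0.0235·0.046
      = 0.0137268 + 0.0135564 + 0.0041216 + 0.0432216 + 0.001081 = 0.0757074

P(D) ≈ 0.0757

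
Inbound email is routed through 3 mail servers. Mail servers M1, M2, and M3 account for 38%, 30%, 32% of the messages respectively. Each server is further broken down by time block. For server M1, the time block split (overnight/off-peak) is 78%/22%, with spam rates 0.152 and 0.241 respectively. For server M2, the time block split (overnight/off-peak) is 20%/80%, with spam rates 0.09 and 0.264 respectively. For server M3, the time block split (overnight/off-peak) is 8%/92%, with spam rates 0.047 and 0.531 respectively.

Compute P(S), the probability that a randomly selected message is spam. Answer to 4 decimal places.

P(S) ≈ 0.2915

P(S|M1) = 0.78·0.152 + 0.22·0.241 = 0.11856 + 0.05302 = 0.17158
P(S|M2) = 0.2·0.09 + 0.8·0.264 = 0.018 + 0.2112 = 0.2292
P(S|M3) = 0.08·0.047 + 0.92·0.531 = 0.00376 + 0.48852 = 0.49228
By total probability over the outer partition,
P(S) = 0.38·0.17158 + 0.3·0.2292 + 0.32·0.49228
      = 0.0652004 + 0.06876 + 0.1575296 = 0.29149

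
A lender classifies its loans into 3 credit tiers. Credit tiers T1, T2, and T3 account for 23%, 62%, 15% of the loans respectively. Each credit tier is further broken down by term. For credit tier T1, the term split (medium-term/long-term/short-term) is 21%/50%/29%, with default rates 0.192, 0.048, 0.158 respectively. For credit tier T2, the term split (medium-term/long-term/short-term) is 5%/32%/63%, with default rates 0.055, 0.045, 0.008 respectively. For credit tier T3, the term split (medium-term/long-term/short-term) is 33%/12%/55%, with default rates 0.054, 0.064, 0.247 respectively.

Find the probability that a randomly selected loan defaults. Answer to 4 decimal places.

P(D) ≈ 0.0633

P(D|T1) = 0.21·0.192 + 0.5·0.048 + 0.29·0.158 = 0.04032 + 0.024 + 0.04582 = 0.11014
P(D|T2) = 0.05·0.055 + 0.32·0.045 + 0.63·0.008 = 0.00275 + 0.0144 + 0.00504 = 0.02219
P(D|T3) = 0.33·0.054 + 0.12·0.064 + 0.55·0.247 = 0.01782 + 0.00768 + 0.13585 = 0.16135
By total probability over the outer partition,
P(D) = 0.23·0.11014 + 0.62·0.02219 + 0.15·0.16135
      = 0.0253322 + 0.0137578 + 0.0242025 = 0.0632925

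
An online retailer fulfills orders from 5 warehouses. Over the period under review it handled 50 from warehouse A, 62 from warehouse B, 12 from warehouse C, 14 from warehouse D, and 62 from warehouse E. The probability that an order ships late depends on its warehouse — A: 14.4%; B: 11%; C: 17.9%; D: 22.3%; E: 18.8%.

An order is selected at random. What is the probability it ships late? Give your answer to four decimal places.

Total: 50 + 62 + 12 + 14 + 62 = 200.
P(A) = 50/200 = 0.25. P(B) = 62/200 = 0.31. P(C) = 12/200 = 0.06. P(D) = 14/200 = 0.07. P(E) = 62/200 = 0.31.
Summing over the partition,
P(L) = P(L|A)·P(A) + P(L|B)·P(B) + P(L|C)·P(C) + P(L|D)·P(D) + P(L|E)·P(E)
      = 0.144·0.25 + 0.11·0.31 + 0.179·0.06 + 0.223·0.07 + 0.188·0.31
      = 0.036 + 0.0341 + 0.01074 + 0.01561 + 0.05828 = 0.15473

P(L) ≈ 0.1547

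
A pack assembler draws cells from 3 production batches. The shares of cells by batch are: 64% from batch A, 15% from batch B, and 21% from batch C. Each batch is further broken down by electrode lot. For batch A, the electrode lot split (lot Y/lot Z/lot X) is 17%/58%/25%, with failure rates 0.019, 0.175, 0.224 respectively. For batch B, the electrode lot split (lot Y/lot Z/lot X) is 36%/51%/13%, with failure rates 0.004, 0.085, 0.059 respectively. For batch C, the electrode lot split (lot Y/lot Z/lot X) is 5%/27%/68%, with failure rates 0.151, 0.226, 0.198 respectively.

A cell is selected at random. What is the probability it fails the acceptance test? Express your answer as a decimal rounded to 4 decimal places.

P(F) ≈ 0.1534

P(F|A) = 0.17·0.019 + 0.58·0.175 + 0.25·0.224 = 0.00323 + 0.1015 + 0.056 = 0.16073
P(F|B) = 0.36·0.004 + 0.51·0.085 + 0.13·0.059 = 0.00144 + 0.04335 + 0.00767 = 0.05246
P(F|C) = 0.05·0.151 + 0.27·0.226 + 0.68·0.198 = 0.00755 + 0.06102 + 0.13464 = 0.20321
By total probability over the outer partition,
P(F) = 0.64·0.16073 + 0.15·0.05246 + 0.21·0.20321
      = 0.1028672 + 0.007869 + 0.0426741 = 0.1534103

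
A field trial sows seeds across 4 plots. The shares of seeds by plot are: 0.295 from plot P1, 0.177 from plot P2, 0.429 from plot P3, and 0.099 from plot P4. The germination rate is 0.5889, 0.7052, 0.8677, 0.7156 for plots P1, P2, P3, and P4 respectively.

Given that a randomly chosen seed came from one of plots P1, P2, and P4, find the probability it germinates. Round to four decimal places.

0.6469

Let S = {P1, P2, P4}.
P(S) = 0.295 + 0.177 + 0.099 = 0.571.
P(G ∩ S) = 0.5889·0.295 + 0.7052·0.177 + 0.7156·0.099 = 0.1737255 + 0.1248204 + 0.0708444 = 0.3693903.
P(G | S) = 0.3693903 / 0.571 = 0.646918…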